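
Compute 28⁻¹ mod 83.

83 = 2*28 + 27
28 = 1*27 + 1
27 = 27*1 + 0
gcd(28, 83) = 1, so the inverse exists.
Bézout: 1 = −1*83 + 3*28.
So 28⁻¹ ≡ 3 (mod 83).

3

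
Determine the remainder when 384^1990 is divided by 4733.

Using repeated squaring:
1990 in binary is 11111000110, i.e. 1990 = 1024 + 512 + 256 + 128 + 64 + 4 + 2.
384^1 ≡ 384 (mod 4733)
384^2 ≡ 384^2 = 147456 ≡ 733 (mod 4733)
384^4 ≡ 733^2 = 537289 ≡ 2460 (mod 4733)
384^8 ≡ 2460^2 = 6051600 ≡ 2826 (mod 4733)
384^16 ≡ 2826^2 = 7986276 ≡ 1705 (mod 4733)
384^32 ≡ 1705^2 = 2907025 ≡ 963 (mod 4733)
384^64 ≡ 963^2 = 927369 ≡ 4434 (mod 4733)
384^128 ≡ 4434^2 = 19660356 ≡ 4207 (mod 4733)
384^256 ≡ 4207^2 = 17698849 ≡ 2162 (mod 4733)
384^512 ≡ 2162^2 = 4674244 ≡ 2773 (mod 4733)
384^1024 ≡ 2773^2 = 7689529 ≡ 3137 (mod 4733)
384^1990 = 384^1024 · 384^512 · 384^256 · 384^128 · 384^64 · 384^4 · 384^2 ≡ 3137 · 2773 · 2162 · 4207 · 4434 · 2460 · 733 (mod 4733).
Accumulate the product:
3137 · 2773 = 8698901 ≡ 4380
4380 · 2162 = 9469560 ≡ 3560
3560 · 4207 = 14976920 ≡ 1708
1708 · 4434 = 7573272 ≡ 472
472 · 2460 = 1161120 ≡ 1535
1535 · 733 = 1125155 ≡ 3434

3434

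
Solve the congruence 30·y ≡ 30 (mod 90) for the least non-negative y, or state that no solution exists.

1

gcd(30, 90) = 30, and 30 | 30, so solutions exist.
Divide through by 30: 1·y ≡ 1 mod 3.
1⁻¹ ≡ 1 (mod 3).
y ≡ 1·1 ≡ 1 (mod 3).
The smallest non-negative solution is y = 1.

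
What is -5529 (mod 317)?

-5529 = -18·317 + 177, so -5529 ≡ 177 (mod 317).

177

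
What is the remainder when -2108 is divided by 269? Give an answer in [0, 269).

44

-2108 = -8*269 + 44, so -2108 ≡ 44 (mod 269).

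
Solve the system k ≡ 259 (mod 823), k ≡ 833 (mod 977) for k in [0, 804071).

508873

823⁻¹ mod 977: 823×590 ≡ 1 (mod 977), so 823⁻¹ ≡ 590.
k = 259 + 823×((833 − 259)×590 mod 977) = 259 + 823×618 = 508873.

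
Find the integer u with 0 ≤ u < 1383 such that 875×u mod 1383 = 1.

1383 = 1×875 + 508
875 = 1×508 + 367
508 = 1×367 + 141
367 = 2×141 + 85
141 = 1×85 + 56
85 = 1×56 + 29
56 = 1×29 + 27
29 = 1×27 + 2
27 = 13×2 + 1
2 = 2×1 + 0
gcd(875, 1383) = 1, so the inverse exists.
Back-substitute for 1:
1 = 1×27 − 13×2
  = −13×29 + 14×27
  = 14×56 − 27×29
  = −27×85 + 41×56
  = 41×141 − 68×85
  = −68×367 + 177×141
  = 177×508 − 245×367
  = −245×875 + 422×508
  = 422×1383 − 667×875
So 875⁻¹ ≡ −667 ≡ 716 (mod 1383).

716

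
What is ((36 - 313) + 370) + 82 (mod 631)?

36 - 313 = -277 ≡ 354 (mod 631)
354 + 370 = 724 ≡ 93 (mod 631)
93 + 82 = 175

175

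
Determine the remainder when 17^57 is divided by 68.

17

57 in binary is 111001, i.e. 57 = 32 + 16 + 8 + 1.
17^1 ≡ 17 (mod 68)
17^2 ≡ 17^2 = 289 ≡ 17 (mod 68)
17^4 ≡ 17^2 = 289 ≡ 17 (mod 68)
17^8 ≡ 17^2 = 289 ≡ 17 (mod 68)
17^16 ≡ 17^2 = 289 ≡ 17 (mod 68)
17^32 ≡ 17^2 = 289 ≡ 17 (mod 68)
17^57 = 17^32 × 17^16 × 17^8 × 17^1 ≡ 17 × 17 × 17 × 17 (mod 68).
Accumulate the product:
17 × 17 = 289 ≡ 17
17 × 17 = 289 ≡ 17
17 × 17 = 289 ≡ 17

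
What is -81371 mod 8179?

419

-81371 = -10×8179 + 419, so -81371 ≡ 419 (mod 8179).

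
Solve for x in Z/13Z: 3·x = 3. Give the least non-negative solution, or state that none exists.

gcd(3, 13) = 1, so a unique solution mod 13 exists.
3⁻¹ ≡ 9 (mod 13).
x ≡ 9·3 ≡ 1 (mod 13).

1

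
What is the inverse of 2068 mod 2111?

Apply the Euclidean algorithm and back-substitute:
2111 = 1*2068 + 43
2068 = 48*43 + 4
43 = 10*4 + 3
4 = 1*3 + 1
3 = 3*1 + 0
gcd(2068, 2111) = 1, so the inverse exists.
Bézout: 1 = −529*2111 + 540*2068.
So 2068⁻¹ ≡ 540 (mod 2111).

540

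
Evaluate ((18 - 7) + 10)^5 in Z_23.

14

18 - 7 = 11
11 + 10 = 21
(21)^5 ≡ 14 (mod 23)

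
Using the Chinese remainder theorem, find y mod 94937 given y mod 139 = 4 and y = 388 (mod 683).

139⁻¹ mod 683: 139·285 ≡ 1 (mod 683), so 139⁻¹ ≡ 285.
y = 4 + 139·((388 − 4)·285 mod 683) = 4 + 139·160 = 22244.

22244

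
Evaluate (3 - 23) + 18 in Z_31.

29

3 - 23 = -20 ≡ 11 (mod 31)
11 + 18 = 29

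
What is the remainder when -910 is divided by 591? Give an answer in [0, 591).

-910 = -2·591 + 272, so -910 ≡ 272 (mod 591).

272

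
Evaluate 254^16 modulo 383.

254^1 ≡ 254 (mod 383)
254^2 ≡ 254^2 = 64516 ≡ 172 (mod 383)
254^4 ≡ 172^2 = 29584 ≡ 93 (mod 383)
254^8 ≡ 93^2 = 8649 ≡ 223 (mod 383)
254^16 ≡ 223^2 = 49729 ≡ 322 (mod 383)
So 254^16 ≡ 322 (mod 383).

322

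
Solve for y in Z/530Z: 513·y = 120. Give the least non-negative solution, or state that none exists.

gcd(513, 530) = 1, so a unique solution mod 530 exists.
513⁻¹ ≡ 187 (mod 530).
y ≡ 187·120 ≡ 180 (mod 530).

180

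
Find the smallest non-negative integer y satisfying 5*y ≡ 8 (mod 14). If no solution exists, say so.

gcd(5, 14) = 1, so a unique solution mod 14 exists.
5⁻¹ ≡ 3 (mod 14).
y ≡ 3*8 ≡ 10 (mod 14).

10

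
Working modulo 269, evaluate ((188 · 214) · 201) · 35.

4

188 · 214 = 40232 ≡ 151 (mod 269)
151 · 201 = 30351 ≡ 223 (mod 269)
223 · 35 = 7805 ≡ 4 (mod 269)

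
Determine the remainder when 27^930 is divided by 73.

72

930 in binary is 1110100010, i.e. 930 = 512 + 256 + 128 + 32 + 2.
27^1 ≡ 27 (mod 73)
27^2 ≡ 27^2 = 729 ≡ 72 (mod 73)
27^4 ≡ 72^2 = 5184 ≡ 1 (mod 73)
27^8 ≡ 1^2 = 1 (mod 73)
27^16 ≡ 1^2 = 1 (mod 73)
27^32 ≡ 1^2 = 1 (mod 73)
27^64 ≡ 1^2 = 1 (mod 73)
27^128 ≡ 1^2 = 1 (mod 73)
27^256 ≡ 1^2 = 1 (mod 73)
27^512 ≡ 1^2 = 1 (mod 73)
27^930 = 27^512 × 27^256 × 27^128 × 27^32 × 27^2 ≡ 1 × 1 × 1 × 1 × 72 (mod 73).
Accumulate the product:
1 × 1 = 1
1 × 1 = 1
1 × 1 = 1
1 × 72 = 72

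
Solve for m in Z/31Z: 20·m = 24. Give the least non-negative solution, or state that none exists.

gcd(20, 31) = 1, so a unique solution mod 31 exists.
20⁻¹ ≡ 14 (mod 31).
m ≡ 14·24 ≡ 26 (mod 31).

26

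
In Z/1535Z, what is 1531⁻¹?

Run the extended Euclidean algorithm:
1535 = 1·1531 + 4
1531 = 382·4 + 3
4 = 1·3 + 1
3 = 3·1 + 0
gcd(1531, 1535) = 1, so the inverse exists.
Back-substitute for 1:
1 = 1·4 − 1·3
  = −1·1531 + 383·4
  = 383·1535 − 384·1531
So 1531⁻¹ ≡ −384 ≡ 1151 (mod 1535).

1151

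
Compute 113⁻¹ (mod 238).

Run the extended Euclidean algorithm:
238 = 2*113 + 12
113 = 9*12 + 5
12 = 2*5 + 2
5 = 2*2 + 1
2 = 2*1 + 0
gcd(113, 238) = 1, so the inverse exists.
Back-substitute for 1:
1 = 1*5 − 2*2
  = −2*12 + 5*5
  = 5*113 − 47*12
  = −47*238 + 99*113
So 113⁻¹ ≡ 99 (mod 238).

99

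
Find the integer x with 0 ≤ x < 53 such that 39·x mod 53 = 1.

34

By the extended Euclidean algorithm:
53 = 1×39 + 14
39 = 2×14 + 11
14 = 1×11 + 3
11 = 3×3 + 2
3 = 1×2 + 1
2 = 2×1 + 0
gcd(39, 53) = 1, so the inverse exists.
Bézout: 1 = 14×53 − 19×39.
So 39⁻¹ ≡ −19 ≡ 34 (mod 53).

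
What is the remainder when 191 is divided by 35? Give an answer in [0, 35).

16

191 = 5*35 + 16, so 191 ≡ 16 (mod 35).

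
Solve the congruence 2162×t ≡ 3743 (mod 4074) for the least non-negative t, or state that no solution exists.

gcd(2162, 4074) = 2, and 2 does not divide 3743.
So the congruence has no solution.

no solution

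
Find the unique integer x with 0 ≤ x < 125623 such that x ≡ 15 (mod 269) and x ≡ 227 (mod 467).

93627

269⁻¹ mod 467: 269·125 ≡ 1 (mod 467), so 269⁻¹ ≡ 125.
x = 15 + 269·((227 − 15)·125 mod 467) = 15 + 269·348 = 93627.
Check: 93627 mod 269 = 15, 93627 mod 467 = 227. ✓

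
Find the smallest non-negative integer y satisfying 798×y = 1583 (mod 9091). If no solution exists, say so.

5550

gcd(798, 9091) = 1, so a unique solution mod 9091 exists.
798⁻¹ ≡ 5867 (mod 9091).
y ≡ 5867×1583 ≡ 5550 (mod 9091).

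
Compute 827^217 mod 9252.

Compute successive squares:
827^1 ≡ 827 (mod 9252)
827^2 ≡ 827^2 = 683929 ≡ 8533 (mod 9252)
827^4 ≡ 8533^2 = 72812089 ≡ 8101 (mod 9252)
827^8 ≡ 8101^2 = 65626201 ≡ 1765 (mod 9252)
827^16 ≡ 1765^2 = 3115225 ≡ 6553 (mod 9252)
827^32 ≡ 6553^2 = 42941809 ≡ 3277 (mod 9252)
827^64 ≡ 3277^2 = 10738729 ≡ 6409 (mod 9252)
827^128 ≡ 6409^2 = 41075281 ≡ 5653 (mod 9252)
827^217 = 827^128 · 827^64 · 827^16 · 827^8 · 827^1 ≡ 5653 · 6409 · 6553 · 1765 · 827 (mod 9252).
Accumulate the product:
5653 · 6409 = 36230077 ≡ 8497
8497 · 6553 = 55680841 ≡ 2305
2305 · 1765 = 4068325 ≡ 6697
6697 · 827 = 5538419 ≡ 5723

5723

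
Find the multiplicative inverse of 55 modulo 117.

Run the extended Euclidean algorithm:
117 = 2×55 + 7
55 = 7×7 + 6
7 = 1×6 + 1
6 = 6×1 + 0
gcd(55, 117) = 1, so the inverse exists.
Bézout: 1 = 8×117 − 17×55.
So 55⁻¹ ≡ −17 ≡ 100 (mod 117).

100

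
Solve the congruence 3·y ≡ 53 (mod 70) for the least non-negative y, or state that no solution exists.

41

gcd(3, 70) = 1, so a unique solution mod 70 exists.
3⁻¹ ≡ 47 (mod 70).
y ≡ 47·53 ≡ 41 (mod 70).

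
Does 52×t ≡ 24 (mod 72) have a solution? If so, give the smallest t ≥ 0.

gcd(52, 72) = 4, and 4 | 24, so solutions exist.
Divide through by 4: 13×t = 6 (mod 18).
13⁻¹ ≡ 7 (mod 18).
t ≡ 7×6 ≡ 6 (mod 18).
The smallest non-negative solution is t = 6.

6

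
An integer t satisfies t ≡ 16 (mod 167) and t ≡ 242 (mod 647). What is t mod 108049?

89528

167⁻¹ mod 647: 167*31 ≡ 1 (mod 647), so 167⁻¹ ≡ 31.
t = 16 + 167*((242 − 16)*31 mod 647) = 16 + 167*536 = 89528.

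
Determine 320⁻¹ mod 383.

231

By the extended Euclidean algorithm:
383 = 1·320 + 63
320 = 5·63 + 5
63 = 12·5 + 3
5 = 1·3 + 2
3 = 1·2 + 1
2 = 2·1 + 0
gcd(320, 383) = 1, so the inverse exists.
Bézout: 1 = 127·383 − 152·320.
So 320⁻¹ ≡ −152 ≡ 231 (mod 383).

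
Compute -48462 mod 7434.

-48462 = -7*7434 + 3576, so -48462 ≡ 3576 (mod 7434).

3576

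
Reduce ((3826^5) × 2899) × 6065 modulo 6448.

2912

(3826)^5 ≡ 192 (mod 6448)
192 × 2899 = 556608 ≡ 2080 (mod 6448)
2080 × 6065 = 12615200 ≡ 2912 (mod 6448)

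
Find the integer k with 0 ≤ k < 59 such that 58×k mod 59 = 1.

58

By the extended Euclidean algorithm:
59 = 1×58 + 1
58 = 58×1 + 0
gcd(58, 59) = 1, so the inverse exists.
Back-substitute for 1:
1 = 1×59 − 1×58
So 58⁻¹ ≡ −1 ≡ 58 (mod 59).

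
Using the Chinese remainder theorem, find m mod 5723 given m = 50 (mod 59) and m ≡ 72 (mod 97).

4534

59⁻¹ mod 97: 59×74 ≡ 1 (mod 97), so 59⁻¹ ≡ 74.
m = 50 + 59×((72 − 50)×74 mod 97) = 50 + 59×76 = 4534.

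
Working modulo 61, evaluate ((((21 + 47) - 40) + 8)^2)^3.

20

21 + 47 = 68 ≡ 7 (mod 61)
7 - 40 = -33 ≡ 28 (mod 61)
28 + 8 = 36
(36)^2 ≡ 15 (mod 61)
(15)^3 ≡ 20 (mod 61)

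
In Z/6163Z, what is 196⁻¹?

283

Run the extended Euclidean algorithm:
6163 = 31×196 + 87
196 = 2×87 + 22
87 = 3×22 + 21
22 = 1×21 + 1
21 = 21×1 + 0
gcd(196, 6163) = 1, so the inverse exists.
Back-substitute for 1:
1 = 1×22 − 1×21
  = −1×87 + 4×22
  = 4×196 − 9×87
  = −9×6163 + 283×196
So 196⁻¹ ≡ 283 (mod 6163).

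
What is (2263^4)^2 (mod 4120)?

2441

(2263)^4 ≡ 81 (mod 4120)
(81)^2 ≡ 2441 (mod 4120)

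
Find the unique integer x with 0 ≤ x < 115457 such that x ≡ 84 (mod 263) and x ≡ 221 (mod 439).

83192

263⁻¹ mod 439: 263·217 ≡ 1 (mod 439), so 263⁻¹ ≡ 217.
x = 84 + 263·((221 − 84)·217 mod 439) = 84 + 263·316 = 83192.
Check: 83192 mod 263 = 84, 83192 mod 439 = 221. ✓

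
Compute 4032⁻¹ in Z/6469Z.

5524

By the extended Euclidean algorithm:
6469 = 1·4032 + 2437
4032 = 1·2437 + 1595
2437 = 1·1595 + 842
1595 = 1·842 + 753
842 = 1·753 + 89
753 = 8·89 + 41
89 = 2·41 + 7
41 = 5·7 + 6
7 = 1·6 + 1
6 = 6·1 + 0
gcd(4032, 6469) = 1, so the inverse exists.
Bézout: 1 = 589·6469 − 945·4032.
So 4032⁻¹ ≡ −945 ≡ 5524 (mod 6469).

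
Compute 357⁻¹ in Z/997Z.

997 = 2×357 + 283
357 = 1×283 + 74
283 = 3×74 + 61
74 = 1×61 + 13
61 = 4×13 + 9
13 = 1×9 + 4
9 = 2×4 + 1
4 = 4×1 + 0
gcd(357, 997) = 1, so the inverse exists.
Back-substitute for 1:
1 = 1×9 − 2×4
  = −2×13 + 3×9
  = 3×61 − 14×13
  = −14×74 + 17×61
  = 17×283 − 65×74
  = −65×357 + 82×283
  = 82×997 − 229×357
So 357⁻¹ ≡ −229 ≡ 768 (mod 997).

768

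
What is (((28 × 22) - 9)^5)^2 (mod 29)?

9

28 × 22 = 616 ≡ 7 (mod 29)
7 - 9 = -2 ≡ 27 (mod 29)
(27)^5 ≡ 26 (mod 29)
(26)^2 ≡ 9 (mod 29)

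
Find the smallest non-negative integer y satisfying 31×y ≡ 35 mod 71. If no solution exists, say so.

8

gcd(31, 71) = 1, so a unique solution mod 71 exists.
31⁻¹ ≡ 55 (mod 71).
y ≡ 55×35 ≡ 8 (mod 71).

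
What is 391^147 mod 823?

147 in binary is 10010011, i.e. 147 = 128 + 16 + 2 + 1.
391^1 ≡ 391 (mod 823)
391^2 ≡ 391^2 = 152881 ≡ 626 (mod 823)
391^4 ≡ 626^2 = 391876 ≡ 128 (mod 823)
391^8 ≡ 128^2 = 16384 ≡ 747 (mod 823)
391^16 ≡ 747^2 = 558009 ≡ 15 (mod 823)
391^32 ≡ 15^2 = 225 (mod 823)
391^64 ≡ 225^2 = 50625 ≡ 422 (mod 823)
391^128 ≡ 422^2 = 178084 ≡ 316 (mod 823)
391^147 = 391^128 * 391^16 * 391^2 * 391^1 ≡ 316 * 15 * 626 * 391 (mod 823).
Accumulate the product:
316 * 15 = 4740 ≡ 625
625 * 626 = 391250 ≡ 325
325 * 391 = 127075 ≡ 333

333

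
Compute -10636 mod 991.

265

-10636 = -11·991 + 265, so -10636 ≡ 265 (mod 991).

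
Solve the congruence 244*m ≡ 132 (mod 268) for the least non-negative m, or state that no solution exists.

gcd(244, 268) = 4, and 4 | 132, so solutions exist.
Divide through by 4: 61*m mod 67 = 33.
61⁻¹ ≡ 11 (mod 67).
m ≡ 11*33 ≡ 28 (mod 67).
The smallest non-negative solution is m = 28.

28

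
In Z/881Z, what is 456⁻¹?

199

881 = 1×456 + 425
456 = 1×425 + 31
425 = 13×31 + 22
31 = 1×22 + 9
22 = 2×9 + 4
9 = 2×4 + 1
4 = 4×1 + 0
gcd(456, 881) = 1, so the inverse exists.
Back-substitute for 1:
1 = 1×9 − 2×4
  = −2×22 + 5×9
  = 5×31 − 7×22
  = −7×425 + 96×31
  = 96×456 − 103×425
  = −103×881 + 199×456
So 456⁻¹ ≡ 199 (mod 881).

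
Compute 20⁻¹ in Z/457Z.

Apply the Euclidean algorithm and back-substitute:
457 = 22×20 + 17
20 = 1×17 + 3
17 = 5×3 + 2
3 = 1×2 + 1
2 = 2×1 + 0
gcd(20, 457) = 1, so the inverse exists.
Back-substitute for 1:
1 = 1×3 − 1×2
  = −1×17 + 6×3
  = 6×20 − 7×17
  = −7×457 + 160×20
So 20⁻¹ ≡ 160 (mod 457).

160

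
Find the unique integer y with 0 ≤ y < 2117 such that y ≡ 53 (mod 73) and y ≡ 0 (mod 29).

783

73⁻¹ mod 29: 73×2 ≡ 1 (mod 29), so 73⁻¹ ≡ 2.
y = 53 + 73×((0 − 53)×2 mod 29) = 53 + 73×10 = 783.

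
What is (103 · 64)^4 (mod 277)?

165

103 · 64 = 6592 ≡ 221 (mod 277)
(221)^4 ≡ 165 (mod 277)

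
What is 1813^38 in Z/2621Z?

38 in binary is 100110, i.e. 38 = 32 + 4 + 2.
1813^1 ≡ 1813 (mod 2621)
1813^2 ≡ 1813^2 = 3286969 ≡ 235 (mod 2621)
1813^4 ≡ 235^2 = 55225 ≡ 184 (mod 2621)
1813^8 ≡ 184^2 = 33856 ≡ 2404 (mod 2621)
1813^16 ≡ 2404^2 = 5779216 ≡ 2532 (mod 2621)
1813^32 ≡ 2532^2 = 6411024 ≡ 58 (mod 2621)
1813^38 = 1813^32 · 1813^4 · 1813^2 ≡ 58 · 184 · 235 (mod 2621).
Accumulate the product:
58 · 184 = 10672 ≡ 188
188 · 235 = 44180 ≡ 2244

2244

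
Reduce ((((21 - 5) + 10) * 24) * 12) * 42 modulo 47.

21 - 5 = 16
16 + 10 = 26
26 * 24 = 624 ≡ 13 (mod 47)
13 * 12 = 156 ≡ 15 (mod 47)
15 * 42 = 630 ≡ 19 (mod 47)

19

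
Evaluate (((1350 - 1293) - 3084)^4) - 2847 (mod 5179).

4320

1350 - 1293 = 57
57 - 3084 = -3027 ≡ 2152 (mod 5179)
(2152)^4 ≡ 1988 (mod 5179)
1988 - 2847 = -859 ≡ 4320 (mod 5179)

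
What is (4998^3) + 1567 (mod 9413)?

(4998)^3 ≡ 278 (mod 9413)
278 + 1567 = 1845

1845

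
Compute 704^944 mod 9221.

3296

By square-and-multiply:
944 in binary is 1110110000, i.e. 944 = 512 + 256 + 128 + 32 + 16.
704^1 ≡ 704 (mod 9221)
704^2 ≡ 704^2 = 495616 ≡ 6903 (mod 9221)
704^4 ≡ 6903^2 = 47651409 ≡ 6502 (mod 9221)
704^8 ≡ 6502^2 = 42276004 ≡ 6940 (mod 9221)
704^16 ≡ 6940^2 = 48163600 ≡ 2317 (mod 9221)
704^32 ≡ 2317^2 = 5368489 ≡ 1867 (mod 9221)
704^64 ≡ 1867^2 = 3485689 ≡ 151 (mod 9221)
704^128 ≡ 151^2 = 22801 ≡ 4359 (mod 9221)
704^256 ≡ 4359^2 = 19000881 ≡ 5621 (mod 9221)
704^512 ≡ 5621^2 = 31595641 ≡ 4495 (mod 9221)
704^944 = 704^512 * 704^256 * 704^128 * 704^32 * 704^16 ≡ 4495 * 5621 * 4359 * 1867 * 2317 (mod 9221).
Accumulate the product:
4495 * 5621 = 25266395 ≡ 855
855 * 4359 = 3726945 ≡ 1661
1661 * 1867 = 3101087 ≡ 2831
2831 * 2317 = 6559427 ≡ 3296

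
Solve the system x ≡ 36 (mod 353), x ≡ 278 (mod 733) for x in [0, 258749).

353⁻¹ mod 733: 353×380 ≡ 1 (mod 733), so 353⁻¹ ≡ 380.
x = 36 + 353×((278 − 36)×380 mod 733) = 36 + 353×335 = 118291.

118291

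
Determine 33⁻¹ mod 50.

47

50 = 1·33 + 17
33 = 1·17 + 16
17 = 1·16 + 1
16 = 16·1 + 0
gcd(33, 50) = 1, so the inverse exists.
Back-substitute for 1:
1 = 1·17 − 1·16
  = −1·33 + 2·17
  = 2·50 − 3·33
So 33⁻¹ ≡ −3 ≡ 47 (mod 50).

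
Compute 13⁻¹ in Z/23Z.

Run the extended Euclidean algorithm:
23 = 1·13 + 10
13 = 1·10 + 3
10 = 3·3 + 1
3 = 3·1 + 0
gcd(13, 23) = 1, so the inverse exists.
Back-substitute for 1:
1 = 1·10 − 3·3
  = −3·13 + 4·10
  = 4·23 − 7·13
So 13⁻¹ ≡ −7 ≡ 16 (mod 23).

16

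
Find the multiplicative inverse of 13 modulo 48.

37

Run the extended Euclidean algorithm:
48 = 3×13 + 9
13 = 1×9 + 4
9 = 2×4 + 1
4 = 4×1 + 0
gcd(13, 48) = 1, so the inverse exists.
Bézout: 1 = 3×48 − 11×13.
So 13⁻¹ ≡ −11 ≡ 37 (mod 48).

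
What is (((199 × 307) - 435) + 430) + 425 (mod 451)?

199 × 307 = 61093 ≡ 208 (mod 451)
208 - 435 = -227 ≡ 224 (mod 451)
224 + 430 = 654 ≡ 203 (mod 451)
203 + 425 = 628 ≡ 177 (mod 451)

177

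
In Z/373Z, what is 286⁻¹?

Run the extended Euclidean algorithm:
373 = 1·286 + 87
286 = 3·87 + 25
87 = 3·25 + 12
25 = 2·12 + 1
12 = 12·1 + 0
gcd(286, 373) = 1, so the inverse exists.
Back-substitute for 1:
1 = 1·25 − 2·12
  = −2·87 + 7·25
  = 7·286 − 23·87
  = −23·373 + 30·286
So 286⁻¹ ≡ 30 (mod 373).

30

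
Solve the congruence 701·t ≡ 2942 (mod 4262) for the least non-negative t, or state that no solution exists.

1968

gcd(701, 4262) = 1, so a unique solution mod 4262 exists.
701⁻¹ ≡ 2207 (mod 4262).
t ≡ 2207·2942 ≡ 1968 (mod 4262).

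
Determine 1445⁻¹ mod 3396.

3396 = 2*1445 + 506
1445 = 2*506 + 433
506 = 1*433 + 73
433 = 5*73 + 68
73 = 1*68 + 5
68 = 13*5 + 3
5 = 1*3 + 2
3 = 1*2 + 1
2 = 2*1 + 0
gcd(1445, 3396) = 1, so the inverse exists.
Bézout: 1 = −574*3396 + 1349*1445.
So 1445⁻¹ ≡ 1349 (mod 3396).

1349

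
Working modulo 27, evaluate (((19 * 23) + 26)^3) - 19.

18

19 * 23 = 437 ≡ 5 (mod 27)
5 + 26 = 31 ≡ 4 (mod 27)
(4)^3 ≡ 10 (mod 27)
10 - 19 = -9 ≡ 18 (mod 27)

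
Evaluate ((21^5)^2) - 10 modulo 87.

23

(21)^5 ≡ 60 (mod 87)
(60)^2 ≡ 33 (mod 87)
33 - 10 = 23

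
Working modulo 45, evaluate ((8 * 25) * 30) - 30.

8 * 25 = 200 ≡ 20 (mod 45)
20 * 30 = 600 ≡ 15 (mod 45)
15 - 30 = -15 ≡ 30 (mod 45)

30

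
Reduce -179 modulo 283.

104

-179 = -1*283 + 104, so -179 ≡ 104 (mod 283).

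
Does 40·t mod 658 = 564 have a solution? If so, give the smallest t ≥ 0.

gcd(40, 658) = 2, and 2 | 564, so solutions exist.
Divide through by 2: 20·t mod 329 = 282.
20⁻¹ ≡ 181 (mod 329).
t ≡ 181·282 ≡ 47 (mod 329).
The smallest non-negative solution is t = 47.

47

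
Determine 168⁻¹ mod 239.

By the extended Euclidean algorithm:
239 = 1*168 + 71
168 = 2*71 + 26
71 = 2*26 + 19
26 = 1*19 + 7
19 = 2*7 + 5
7 = 1*5 + 2
5 = 2*2 + 1
2 = 2*1 + 0
gcd(168, 239) = 1, so the inverse exists.
Back-substitute for 1:
1 = 1*5 − 2*2
  = −2*7 + 3*5
  = 3*19 − 8*7
  = −8*26 + 11*19
  = 11*71 − 30*26
  = −30*168 + 71*71
  = 71*239 − 101*168
So 168⁻¹ ≡ −101 ≡ 138 (mod 239).

138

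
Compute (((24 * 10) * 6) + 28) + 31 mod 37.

19

24 * 10 = 240 ≡ 18 (mod 37)
18 * 6 = 108 ≡ 34 (mod 37)
34 + 28 = 62 ≡ 25 (mod 37)
25 + 31 = 56 ≡ 19 (mod 37)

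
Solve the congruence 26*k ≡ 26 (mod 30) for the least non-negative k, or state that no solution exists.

1

gcd(26, 30) = 2, and 2 | 26, so solutions exist.
Divide through by 2: 13*k = 13 (mod 15).
13⁻¹ ≡ 7 (mod 15).
k ≡ 7*13 ≡ 1 (mod 15).
The smallest non-negative solution is k = 1.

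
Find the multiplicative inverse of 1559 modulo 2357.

Run the extended Euclidean algorithm:
2357 = 1·1559 + 798
1559 = 1·798 + 761
798 = 1·761 + 37
761 = 20·37 + 21
37 = 1·21 + 16
21 = 1·16 + 5
16 = 3·5 + 1
5 = 5·1 + 0
gcd(1559, 2357) = 1, so the inverse exists.
Back-substitute for 1:
1 = 1·16 − 3·5
  = −3·21 + 4·16
  = 4·37 − 7·21
  = −7·761 + 144·37
  = 144·798 − 151·761
  = −151·1559 + 295·798
  = 295·2357 − 446·1559
So 1559⁻¹ ≡ −446 ≡ 1911 (mod 2357).

1911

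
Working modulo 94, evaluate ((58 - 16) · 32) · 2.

58 - 16 = 42
42 · 32 = 1344 ≡ 28 (mod 94)
28 · 2 = 56

56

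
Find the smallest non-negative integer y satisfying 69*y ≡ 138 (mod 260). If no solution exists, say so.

2

gcd(69, 260) = 1, so a unique solution mod 260 exists.
69⁻¹ ≡ 49 (mod 260).
y ≡ 49*138 ≡ 2 (mod 260).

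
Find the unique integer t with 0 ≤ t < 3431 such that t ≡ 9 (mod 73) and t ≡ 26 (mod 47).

2564

73⁻¹ mod 47: 73·38 ≡ 1 (mod 47), so 73⁻¹ ≡ 38.
t = 9 + 73·((26 − 9)·38 mod 47) = 9 + 73·35 = 2564.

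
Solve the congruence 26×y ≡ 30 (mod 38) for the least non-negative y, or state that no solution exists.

7

gcd(26, 38) = 2, and 2 | 30, so solutions exist.
Divide through by 2: 13×y ≡ 15 mod 19.
13⁻¹ ≡ 3 (mod 19).
y ≡ 3×15 ≡ 7 (mod 19).
The smallest non-negative solution is y = 7.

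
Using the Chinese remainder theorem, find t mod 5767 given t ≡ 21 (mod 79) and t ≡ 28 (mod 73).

4919

79⁻¹ mod 73: 79·61 ≡ 1 (mod 73), so 79⁻¹ ≡ 61.
t = 21 + 79·((28 − 21)·61 mod 73) = 21 + 79·62 = 4919.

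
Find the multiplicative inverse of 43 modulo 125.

32

125 = 2×43 + 39
43 = 1×39 + 4
39 = 9×4 + 3
4 = 1×3 + 1
3 = 3×1 + 0
gcd(43, 125) = 1, so the inverse exists.
Back-substitute for 1:
1 = 1×4 − 1×3
  = −1×39 + 10×4
  = 10×43 − 11×39
  = −11×125 + 32×43
So 43⁻¹ ≡ 32 (mod 125).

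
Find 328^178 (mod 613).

169

By square-and-multiply:
178 in binary is 10110010, i.e. 178 = 128 + 32 + 16 + 2.
328^1 ≡ 328 (mod 613)
328^2 ≡ 328^2 = 107584 ≡ 309 (mod 613)
328^4 ≡ 309^2 = 95481 ≡ 466 (mod 613)
328^8 ≡ 466^2 = 217156 ≡ 154 (mod 613)
328^16 ≡ 154^2 = 23716 ≡ 422 (mod 613)
328^32 ≡ 422^2 = 178084 ≡ 314 (mod 613)
328^64 ≡ 314^2 = 98596 ≡ 516 (mod 613)
328^128 ≡ 516^2 = 266256 ≡ 214 (mod 613)
328^178 = 328^128 * 328^32 * 328^16 * 328^2 ≡ 214 * 314 * 422 * 309 (mod 613).
Accumulate the product:
214 * 314 = 67196 ≡ 379
379 * 422 = 159938 ≡ 558
558 * 309 = 172422 ≡ 169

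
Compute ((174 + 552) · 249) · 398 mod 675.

477

174 + 552 = 726 ≡ 51 (mod 675)
51 · 249 = 12699 ≡ 549 (mod 675)
549 · 398 = 218502 ≡ 477 (mod 675)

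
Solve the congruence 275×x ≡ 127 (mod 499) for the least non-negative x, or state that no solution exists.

367

gcd(275, 499) = 1, so a unique solution mod 499 exists.
275⁻¹ ≡ 274 (mod 499).
x ≡ 274×127 ≡ 367 (mod 499).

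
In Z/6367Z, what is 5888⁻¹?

6367 = 1·5888 + 479
5888 = 12·479 + 140
479 = 3·140 + 59
140 = 2·59 + 22
59 = 2·22 + 15
22 = 1·15 + 7
15 = 2·7 + 1
7 = 7·1 + 0
gcd(5888, 6367) = 1, so the inverse exists.
Bézout: 1 = 799·6367 − 864·5888.
So 5888⁻¹ ≡ −864 ≡ 5503 (mod 6367).

5503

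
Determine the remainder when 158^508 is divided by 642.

10

508 in binary is 111111100, i.e. 508 = 256 + 128 + 64 + 32 + 16 + 8 + 4.
158^1 ≡ 158 (mod 642)
158^2 ≡ 158^2 = 24964 ≡ 568 (mod 642)
158^4 ≡ 568^2 = 322624 ≡ 340 (mod 642)
158^8 ≡ 340^2 = 115600 ≡ 40 (mod 642)
158^16 ≡ 40^2 = 1600 ≡ 316 (mod 642)
158^32 ≡ 316^2 = 99856 ≡ 346 (mod 642)
158^64 ≡ 346^2 = 119716 ≡ 304 (mod 642)
158^128 ≡ 304^2 = 92416 ≡ 610 (mod 642)
158^256 ≡ 610^2 = 372100 ≡ 382 (mod 642)
158^508 = 158^256 * 158^128 * 158^64 * 158^32 * 158^16 * 158^8 * 158^4 ≡ 382 * 610 * 304 * 346 * 316 * 40 * 340 (mod 642).
Accumulate the product:
382 * 610 = 233020 ≡ 616
616 * 304 = 187264 ≡ 442
442 * 346 = 152932 ≡ 136
136 * 316 = 42976 ≡ 604
604 * 40 = 24160 ≡ 406
406 * 340 = 138040 ≡ 10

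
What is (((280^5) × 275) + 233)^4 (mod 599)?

(280)^5 ≡ 305 (mod 599)
305 × 275 = 83875 ≡ 15 (mod 599)
15 + 233 = 248
(248)^4 ≡ 111 (mod 599)

111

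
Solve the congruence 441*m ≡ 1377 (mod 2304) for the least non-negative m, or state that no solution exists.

gcd(441, 2304) = 9, and 9 | 1377, so solutions exist.
Divide through by 9: 49*m mod 256 = 153.
49⁻¹ ≡ 209 (mod 256).
m ≡ 209*153 ≡ 233 (mod 256).
The smallest non-negative solution is m = 233.

233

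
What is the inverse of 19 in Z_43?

By the extended Euclidean algorithm:
43 = 2*19 + 5
19 = 3*5 + 4
5 = 1*4 + 1
4 = 4*1 + 0
gcd(19, 43) = 1, so the inverse exists.
Bézout: 1 = 4*43 − 9*19.
So 19⁻¹ ≡ −9 ≡ 34 (mod 43).

34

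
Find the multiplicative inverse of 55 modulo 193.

186

Apply the Euclidean algorithm and back-substitute:
193 = 3*55 + 28
55 = 1*28 + 27
28 = 1*27 + 1
27 = 27*1 + 0
gcd(55, 193) = 1, so the inverse exists.
Back-substitute for 1:
1 = 1*28 − 1*27
  = −1*55 + 2*28
  = 2*193 − 7*55
So 55⁻¹ ≡ −7 ≡ 186 (mod 193).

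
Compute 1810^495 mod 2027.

495 in binary is 111101111, i.e. 495 = 256 + 128 + 64 + 32 + 8 + 4 + 2 + 1.
1810^1 ≡ 1810 (mod 2027)
1810^2 ≡ 1810^2 = 3276100 ≡ 468 (mod 2027)
1810^4 ≡ 468^2 = 219024 ≡ 108 (mod 2027)
1810^8 ≡ 108^2 = 11664 ≡ 1529 (mod 2027)
1810^16 ≡ 1529^2 = 2337841 ≡ 710 (mod 2027)
1810^32 ≡ 710^2 = 504100 ≡ 1404 (mod 2027)
1810^64 ≡ 1404^2 = 1971216 ≡ 972 (mod 2027)
1810^128 ≡ 972^2 = 944784 ≡ 202 (mod 2027)
1810^256 ≡ 202^2 = 40804 ≡ 264 (mod 2027)
1810^495 = 1810^256 × 1810^128 × 1810^64 × 1810^32 × 1810^8 × 1810^4 × 1810^2 × 1810^1 ≡ 264 × 202 × 972 × 1404 × 1529 × 108 × 468 × 1810 (mod 2027).
Accumulate the product:
264 × 202 = 53328 ≡ 626
626 × 972 = 608472 ≡ 372
372 × 1404 = 522288 ≡ 1349
1349 × 1529 = 2062621 ≡ 1162
1162 × 108 = 125496 ≡ 1849
1849 × 468 = 865332 ≡ 1830
1830 × 1810 = 3312300 ≡ 182

182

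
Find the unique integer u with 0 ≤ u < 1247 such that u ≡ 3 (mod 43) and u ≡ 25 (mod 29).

43⁻¹ mod 29: 43*27 ≡ 1 (mod 29), so 43⁻¹ ≡ 27.
u = 3 + 43*((25 − 3)*27 mod 29) = 3 + 43*14 = 605.

605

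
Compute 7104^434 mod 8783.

434 in binary is 110110010, i.e. 434 = 256 + 128 + 32 + 16 + 2.
7104^1 ≡ 7104 (mod 8783)
7104^2 ≡ 7104^2 = 50466816 ≡ 8481 (mod 8783)
7104^4 ≡ 8481^2 = 71927361 ≡ 3374 (mod 8783)
7104^8 ≡ 3374^2 = 11383876 ≡ 1108 (mod 8783)
7104^16 ≡ 1108^2 = 1227664 ≡ 6827 (mod 8783)
7104^32 ≡ 6827^2 = 46607929 ≡ 5331 (mod 8783)
7104^64 ≡ 5331^2 = 28419561 ≡ 6556 (mod 8783)
7104^128 ≡ 6556^2 = 42981136 ≡ 5917 (mod 8783)
7104^256 ≡ 5917^2 = 35010889 ≡ 1851 (mod 8783)
7104^434 = 7104^256 · 7104^128 · 7104^32 · 7104^16 · 7104^2 ≡ 1851 · 5917 · 5331 · 6827 · 8481 (mod 8783).
Accumulate the product:
1851 · 5917 = 10952367 ≡ 8749
8749 · 5331 = 46640919 ≡ 3189
3189 · 6827 = 21771303 ≡ 7029
7029 · 8481 = 59612949 ≡ 2728

2728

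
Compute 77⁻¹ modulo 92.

49

By the extended Euclidean algorithm:
92 = 1×77 + 15
77 = 5×15 + 2
15 = 7×2 + 1
2 = 2×1 + 0
gcd(77, 92) = 1, so the inverse exists.
Back-substitute for 1:
1 = 1×15 − 7×2
  = −7×77 + 36×15
  = 36×92 − 43×77
So 77⁻¹ ≡ −43 ≡ 49 (mod 92).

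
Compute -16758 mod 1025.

667

-16758 = -17×1025 + 667, so -16758 ≡ 667 (mod 1025).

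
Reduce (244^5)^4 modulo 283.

240

(244)^5 ≡ 163 (mod 283)
(163)^4 ≡ 240 (mod 283)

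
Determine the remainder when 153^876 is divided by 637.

Using repeated squaring:
153^1 ≡ 153 (mod 637)
153^2 ≡ 153^2 = 23409 ≡ 477 (mod 637)
153^4 ≡ 477^2 = 227529 ≡ 120 (mod 637)
153^8 ≡ 120^2 = 14400 ≡ 386 (mod 637)
153^16 ≡ 386^2 = 148996 ≡ 575 (mod 637)
153^32 ≡ 575^2 = 330625 ≡ 22 (mod 637)
153^64 ≡ 22^2 = 484 (mod 637)
153^128 ≡ 484^2 = 234256 ≡ 477 (mod 637)
153^256 ≡ 477^2 = 227529 ≡ 120 (mod 637)
153^512 ≡ 120^2 = 14400 ≡ 386 (mod 637)
153^876 = 153^512 · 153^256 · 153^64 · 153^32 · 153^8 · 153^4 ≡ 386 · 120 · 484 · 22 · 386 · 120 (mod 637).
Accumulate the product:
386 · 120 = 46320 ≡ 456
456 · 484 = 220704 ≡ 302
302 · 22 = 6644 ≡ 274
274 · 386 = 105764 ≡ 22
22 · 120 = 2640 ≡ 92

92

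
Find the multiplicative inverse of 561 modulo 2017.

622

Apply the Euclidean algorithm and back-substitute:
2017 = 3·561 + 334
561 = 1·334 + 227
334 = 1·227 + 107
227 = 2·107 + 13
107 = 8·13 + 3
13 = 4·3 + 1
3 = 3·1 + 0
gcd(561, 2017) = 1, so the inverse exists.
Bézout: 1 = −173·2017 + 622·561.
So 561⁻¹ ≡ 622 (mod 2017).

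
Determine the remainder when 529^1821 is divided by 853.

296

1821 in binary is 11100011101, i.e. 1821 = 1024 + 512 + 256 + 16 + 8 + 4 + 1.
529^1 ≡ 529 (mod 853)
529^2 ≡ 529^2 = 279841 ≡ 57 (mod 853)
529^4 ≡ 57^2 = 3249 ≡ 690 (mod 853)
529^8 ≡ 690^2 = 476100 ≡ 126 (mod 853)
529^16 ≡ 126^2 = 15876 ≡ 522 (mod 853)
529^32 ≡ 522^2 = 272484 ≡ 377 (mod 853)
529^64 ≡ 377^2 = 142129 ≡ 531 (mod 853)
529^128 ≡ 531^2 = 281961 ≡ 471 (mod 853)
529^256 ≡ 471^2 = 221841 ≡ 61 (mod 853)
529^512 ≡ 61^2 = 3721 ≡ 309 (mod 853)
529^1024 ≡ 309^2 = 95481 ≡ 798 (mod 853)
529^1821 = 529^1024 × 529^512 × 529^256 × 529^16 × 529^8 × 529^4 × 529^1 ≡ 798 × 309 × 61 × 522 × 126 × 690 × 529 (mod 853).
Accumulate the product:
798 × 309 = 246582 ≡ 65
65 × 61 = 3965 ≡ 553
553 × 522 = 288666 ≡ 352
352 × 126 = 44352 ≡ 849
849 × 690 = 585810 ≡ 652
652 × 529 = 344908 ≡ 296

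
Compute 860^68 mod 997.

921

68 in binary is 1000100, i.e. 68 = 64 + 4.
860^1 ≡ 860 (mod 997)
860^2 ≡ 860^2 = 739600 ≡ 823 (mod 997)
860^4 ≡ 823^2 = 677329 ≡ 366 (mod 997)
860^8 ≡ 366^2 = 133956 ≡ 358 (mod 997)
860^16 ≡ 358^2 = 128164 ≡ 548 (mod 997)
860^32 ≡ 548^2 = 300304 ≡ 207 (mod 997)
860^64 ≡ 207^2 = 42849 ≡ 975 (mod 997)
860^68 = 860^64 * 860^4 ≡ 975 * 366 (mod 997).
975 * 366 = 356850 ≡ 921 (mod 997).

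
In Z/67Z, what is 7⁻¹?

67 = 9·7 + 4
7 = 1·4 + 3
4 = 1·3 + 1
3 = 3·1 + 0
gcd(7, 67) = 1, so the inverse exists.
Back-substitute for 1:
1 = 1·4 − 1·3
  = −1·7 + 2·4
  = 2·67 − 19·7
So 7⁻¹ ≡ −19 ≡ 48 (mod 67).

48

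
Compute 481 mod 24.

481 = 20*24 + 1, so 481 ≡ 1 (mod 24).

1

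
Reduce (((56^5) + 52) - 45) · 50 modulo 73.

(56)^5 ≡ 66 (mod 73)
66 + 52 = 118 ≡ 45 (mod 73)
45 - 45 = 0
0 · 50 = 0

0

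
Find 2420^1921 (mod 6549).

By square-and-multiply:
1921 in binary is 11110000001, i.e. 1921 = 1024 + 512 + 256 + 128 + 1.
2420^1 ≡ 2420 (mod 6549)
2420^2 ≡ 2420^2 = 5856400 ≡ 1594 (mod 6549)
2420^4 ≡ 1594^2 = 2540836 ≡ 6373 (mod 6549)
2420^8 ≡ 6373^2 = 40615129 ≡ 4780 (mod 6549)
2420^16 ≡ 4780^2 = 22848400 ≡ 5488 (mod 6549)
2420^32 ≡ 5488^2 = 30118144 ≡ 5842 (mod 6549)
2420^64 ≡ 5842^2 = 34128964 ≡ 2125 (mod 6549)
2420^128 ≡ 2125^2 = 4515625 ≡ 3364 (mod 6549)
2420^256 ≡ 3364^2 = 11316496 ≡ 6373 (mod 6549)
2420^512 ≡ 6373^2 = 40615129 ≡ 4780 (mod 6549)
2420^1024 ≡ 4780^2 = 22848400 ≡ 5488 (mod 6549)
2420^1921 = 2420^1024 * 2420^512 * 2420^256 * 2420^128 * 2420^1 ≡ 5488 * 4780 * 6373 * 3364 * 2420 (mod 6549).
Accumulate the product:
5488 * 4780 = 26232640 ≡ 3895
3895 * 6373 = 24822835 ≡ 2125
2125 * 3364 = 7148500 ≡ 3541
3541 * 2420 = 8569220 ≡ 3128

3128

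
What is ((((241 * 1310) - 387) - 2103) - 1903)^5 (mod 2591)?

241 * 1310 = 315710 ≡ 2199 (mod 2591)
2199 - 387 = 1812
1812 - 2103 = -291 ≡ 2300 (mod 2591)
2300 - 1903 = 397
(397)^5 ≡ 514 (mod 2591)

514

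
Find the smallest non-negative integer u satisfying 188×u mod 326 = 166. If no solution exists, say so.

gcd(188, 326) = 2, and 2 | 166, so solutions exist.
Divide through by 2: 94×u = 83 (mod 163).
94⁻¹ ≡ 137 (mod 163).
u ≡ 137×83 ≡ 124 (mod 163).
The smallest non-negative solution is u = 124.

124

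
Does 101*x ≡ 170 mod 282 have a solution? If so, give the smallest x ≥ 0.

gcd(101, 282) = 1, so a unique solution mod 282 exists.
101⁻¹ ≡ 215 (mod 282).
x ≡ 215*170 ≡ 172 (mod 282).

172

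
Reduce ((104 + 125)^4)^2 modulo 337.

104 + 125 = 229
(229)^4 ≡ 311 (mod 337)
(311)^2 ≡ 2 (mod 337)

2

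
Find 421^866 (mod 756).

337

By square-and-multiply:
866 in binary is 1101100010, i.e. 866 = 512 + 256 + 64 + 32 + 2.
421^1 ≡ 421 (mod 756)
421^2 ≡ 421^2 = 177241 ≡ 337 (mod 756)
421^4 ≡ 337^2 = 113569 ≡ 169 (mod 756)
421^8 ≡ 169^2 = 28561 ≡ 589 (mod 756)
421^16 ≡ 589^2 = 346921 ≡ 673 (mod 756)
421^32 ≡ 673^2 = 452929 ≡ 85 (mod 756)
421^64 ≡ 85^2 = 7225 ≡ 421 (mod 756)
421^128 ≡ 421^2 = 177241 ≡ 337 (mod 756)
421^256 ≡ 337^2 = 113569 ≡ 169 (mod 756)
421^512 ≡ 169^2 = 28561 ≡ 589 (mod 756)
421^866 = 421^512 · 421^256 · 421^64 · 421^32 · 421^2 ≡ 589 · 169 · 421 · 85 · 337 (mod 756).
Accumulate the product:
589 · 169 = 99541 ≡ 505
505 · 421 = 212605 ≡ 169
169 · 85 = 14365 ≡ 1
1 · 337 = 337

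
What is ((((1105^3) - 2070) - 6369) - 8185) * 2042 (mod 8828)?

8206

(1105)^3 ≡ 5245 (mod 8828)
5245 - 2070 = 3175
3175 - 6369 = -3194 ≡ 5634 (mod 8828)
5634 - 8185 = -2551 ≡ 6277 (mod 8828)
6277 * 2042 = 12817634 ≡ 8206 (mod 8828)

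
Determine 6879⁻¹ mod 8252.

By the extended Euclidean algorithm:
8252 = 1*6879 + 1373
6879 = 5*1373 + 14
1373 = 98*14 + 1
14 = 14*1 + 0
gcd(6879, 8252) = 1, so the inverse exists.
Back-substitute for 1:
1 = 1*1373 − 98*14
  = −98*6879 + 491*1373
  = 491*8252 − 589*6879
So 6879⁻¹ ≡ −589 ≡ 7663 (mod 8252).

7663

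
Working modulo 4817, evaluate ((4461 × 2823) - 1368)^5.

4461 × 2823 = 12593403 ≡ 1765 (mod 4817)
1765 - 1368 = 397
(397)^5 ≡ 1655 (mod 4817)

1655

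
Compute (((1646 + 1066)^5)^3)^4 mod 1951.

1646 + 1066 = 2712 ≡ 761 (mod 1951)
(761)^5 ≡ 1233 (mod 1951)
(1233)^3 ≡ 1390 (mod 1951)
(1390)^4 ≡ 1410 (mod 1951)

1410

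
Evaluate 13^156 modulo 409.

193

Using repeated squaring:
13^1 ≡ 13 (mod 409)
13^2 ≡ 13^2 = 169 (mod 409)
13^4 ≡ 169^2 = 28561 ≡ 340 (mod 409)
13^8 ≡ 340^2 = 115600 ≡ 262 (mod 409)
13^16 ≡ 262^2 = 68644 ≡ 341 (mod 409)
13^32 ≡ 341^2 = 116281 ≡ 125 (mod 409)
13^64 ≡ 125^2 = 15625 ≡ 83 (mod 409)
13^128 ≡ 83^2 = 6889 ≡ 345 (mod 409)
13^156 = 13^128 × 13^16 × 13^8 × 13^4 ≡ 345 × 341 × 262 × 340 (mod 409).
Accumulate the product:
345 × 341 = 117645 ≡ 262
262 × 262 = 68644 ≡ 341
341 × 340 = 115940 ≡ 193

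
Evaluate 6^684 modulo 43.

1

Using repeated squaring:
684 in binary is 1010101100, i.e. 684 = 512 + 128 + 32 + 8 + 4.
6^1 ≡ 6 (mod 43)
6^2 ≡ 6^2 = 36 (mod 43)
6^4 ≡ 36^2 = 1296 ≡ 6 (mod 43)
6^8 ≡ 6^2 = 36 (mod 43)
6^16 ≡ 36^2 = 1296 ≡ 6 (mod 43)
6^32 ≡ 6^2 = 36 (mod 43)
6^64 ≡ 36^2 = 1296 ≡ 6 (mod 43)
6^128 ≡ 6^2 = 36 (mod 43)
6^256 ≡ 36^2 = 1296 ≡ 6 (mod 43)
6^512 ≡ 6^2 = 36 (mod 43)
6^684 = 6^512 · 6^128 · 6^32 · 6^8 · 6^4 ≡ 36 · 36 · 36 · 36 · 6 (mod 43).
Accumulate the product:
36 · 36 = 1296 ≡ 6
6 · 36 = 216 ≡ 1
1 · 36 = 36
36 · 6 = 216 ≡ 1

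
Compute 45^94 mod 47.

4

Using repeated squaring:
94 in binary is 1011110, i.e. 94 = 64 + 16 + 8 + 4 + 2.
45^1 ≡ 45 (mod 47)
45^2 ≡ 45^2 = 2025 ≡ 4 (mod 47)
45^4 ≡ 4^2 = 16 (mod 47)
45^8 ≡ 16^2 = 256 ≡ 21 (mod 47)
45^16 ≡ 21^2 = 441 ≡ 18 (mod 47)
45^32 ≡ 18^2 = 324 ≡ 42 (mod 47)
45^64 ≡ 42^2 = 1764 ≡ 25 (mod 47)
45^94 = 45^64 * 45^16 * 45^8 * 45^4 * 45^2 ≡ 25 * 18 * 21 * 16 * 4 (mod 47).
Accumulate the product:
25 * 18 = 450 ≡ 27
27 * 21 = 567 ≡ 3
3 * 16 = 48 ≡ 1
1 * 4 = 4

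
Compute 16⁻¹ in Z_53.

Apply the Euclidean algorithm and back-substitute:
53 = 3×16 + 5
16 = 3×5 + 1
5 = 5×1 + 0
gcd(16, 53) = 1, so the inverse exists.
Bézout: 1 = −3×53 + 10×16.
So 16⁻¹ ≡ 10 (mod 53).

10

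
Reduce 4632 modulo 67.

4632 = 69×67 + 9, so 4632 ≡ 9 (mod 67).

9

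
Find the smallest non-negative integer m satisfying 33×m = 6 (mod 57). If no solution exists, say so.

gcd(33, 57) = 3, and 3 | 6, so solutions exist.
Divide through by 3: 11×m ≡ 2 (mod 19).
11⁻¹ ≡ 7 (mod 19).
m ≡ 7×2 ≡ 14 (mod 19).
The smallest non-negative solution is m = 14.

14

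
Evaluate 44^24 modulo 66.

22

24 in binary is 11000, i.e. 24 = 16 + 8.
44^1 ≡ 44 (mod 66)
44^2 ≡ 44^2 = 1936 ≡ 22 (mod 66)
44^4 ≡ 22^2 = 484 ≡ 22 (mod 66)
44^8 ≡ 22^2 = 484 ≡ 22 (mod 66)
44^16 ≡ 22^2 = 484 ≡ 22 (mod 66)
44^24 = 44^16 × 44^8 ≡ 22 × 22 (mod 66).
22 × 22 = 484 ≡ 22 (mod 66).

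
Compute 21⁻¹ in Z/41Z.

Apply the Euclidean algorithm and back-substitute:
41 = 1*21 + 20
21 = 1*20 + 1
20 = 20*1 + 0
gcd(21, 41) = 1, so the inverse exists.
Back-substitute for 1:
1 = 1*21 − 1*20
  = −1*41 + 2*21
So 21⁻¹ ≡ 2 (mod 41).

2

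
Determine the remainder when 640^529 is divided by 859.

795

529 in binary is 1000010001, i.e. 529 = 512 + 16 + 1.
640^1 ≡ 640 (mod 859)
640^2 ≡ 640^2 = 409600 ≡ 716 (mod 859)
640^4 ≡ 716^2 = 512656 ≡ 692 (mod 859)
640^8 ≡ 692^2 = 478864 ≡ 401 (mod 859)
640^16 ≡ 401^2 = 160801 ≡ 168 (mod 859)
640^32 ≡ 168^2 = 28224 ≡ 736 (mod 859)
640^64 ≡ 736^2 = 541696 ≡ 526 (mod 859)
640^128 ≡ 526^2 = 276676 ≡ 78 (mod 859)
640^256 ≡ 78^2 = 6084 ≡ 71 (mod 859)
640^512 ≡ 71^2 = 5041 ≡ 746 (mod 859)
640^529 = 640^512 * 640^16 * 640^1 ≡ 746 * 168 * 640 (mod 859).
Accumulate the product:
746 * 168 = 125328 ≡ 773
773 * 640 = 494720 ≡ 795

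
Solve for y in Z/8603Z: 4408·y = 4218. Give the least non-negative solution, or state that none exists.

gcd(4408, 8603) = 1, so a unique solution mod 8603 exists.
4408⁻¹ ≡ 2383 (mod 8603).
y ≡ 2383·4218 ≡ 3190 (mod 8603).

3190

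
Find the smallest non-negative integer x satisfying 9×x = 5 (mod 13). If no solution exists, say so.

2

gcd(9, 13) = 1, so a unique solution mod 13 exists.
9⁻¹ ≡ 3 (mod 13).
x ≡ 3×5 ≡ 2 (mod 13).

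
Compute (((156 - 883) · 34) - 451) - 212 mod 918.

156 - 883 = -727 ≡ 191 (mod 918)
191 · 34 = 6494 ≡ 68 (mod 918)
68 - 451 = -383 ≡ 535 (mod 918)
535 - 212 = 323

323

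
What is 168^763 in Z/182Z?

By square-and-multiply:
763 in binary is 1011111011, i.e. 763 = 512 + 128 + 64 + 32 + 16 + 8 + 2 + 1.
168^1 ≡ 168 (mod 182)
168^2 ≡ 168^2 = 28224 ≡ 14 (mod 182)
168^4 ≡ 14^2 = 196 ≡ 14 (mod 182)
168^8 ≡ 14^2 = 196 ≡ 14 (mod 182)
168^16 ≡ 14^2 = 196 ≡ 14 (mod 182)
168^32 ≡ 14^2 = 196 ≡ 14 (mod 182)
168^64 ≡ 14^2 = 196 ≡ 14 (mod 182)
168^128 ≡ 14^2 = 196 ≡ 14 (mod 182)
168^256 ≡ 14^2 = 196 ≡ 14 (mod 182)
168^512 ≡ 14^2 = 196 ≡ 14 (mod 182)
168^763 = 168^512 * 168^128 * 168^64 * 168^32 * 168^16 * 168^8 * 168^2 * 168^1 ≡ 14 * 14 * 14 * 14 * 14 * 14 * 14 * 168 (mod 182).
Accumulate the product:
14 * 14 = 196 ≡ 14
14 * 14 = 196 ≡ 14
14 * 14 = 196 ≡ 14
14 * 14 = 196 ≡ 14
14 * 14 = 196 ≡ 14
14 * 14 = 196 ≡ 14
14 * 168 = 2352 ≡ 168

168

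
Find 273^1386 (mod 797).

Compute successive squares:
1386 in binary is 10101101010, i.e. 1386 = 1024 + 256 + 64 + 32 + 8 + 2.
273^1 ≡ 273 (mod 797)
273^2 ≡ 273^2 = 74529 ≡ 408 (mod 797)
273^4 ≡ 408^2 = 166464 ≡ 688 (mod 797)
273^8 ≡ 688^2 = 473344 ≡ 723 (mod 797)
273^16 ≡ 723^2 = 522729 ≡ 694 (mod 797)
273^32 ≡ 694^2 = 481636 ≡ 248 (mod 797)
273^64 ≡ 248^2 = 61504 ≡ 135 (mod 797)
273^128 ≡ 135^2 = 18225 ≡ 691 (mod 797)
273^256 ≡ 691^2 = 477481 ≡ 78 (mod 797)
273^512 ≡ 78^2 = 6084 ≡ 505 (mod 797)
273^1024 ≡ 505^2 = 255025 ≡ 782 (mod 797)
273^1386 = 273^1024 · 273^256 · 273^64 · 273^32 · 273^8 · 273^2 ≡ 782 · 78 · 135 · 248 · 723 · 408 (mod 797).
Accumulate the product:
782 · 78 = 60996 ≡ 424
424 · 135 = 57240 ≡ 653
653 · 248 = 161944 ≡ 153
153 · 723 = 110619 ≡ 633
633 · 408 = 258264 ≡ 36

36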